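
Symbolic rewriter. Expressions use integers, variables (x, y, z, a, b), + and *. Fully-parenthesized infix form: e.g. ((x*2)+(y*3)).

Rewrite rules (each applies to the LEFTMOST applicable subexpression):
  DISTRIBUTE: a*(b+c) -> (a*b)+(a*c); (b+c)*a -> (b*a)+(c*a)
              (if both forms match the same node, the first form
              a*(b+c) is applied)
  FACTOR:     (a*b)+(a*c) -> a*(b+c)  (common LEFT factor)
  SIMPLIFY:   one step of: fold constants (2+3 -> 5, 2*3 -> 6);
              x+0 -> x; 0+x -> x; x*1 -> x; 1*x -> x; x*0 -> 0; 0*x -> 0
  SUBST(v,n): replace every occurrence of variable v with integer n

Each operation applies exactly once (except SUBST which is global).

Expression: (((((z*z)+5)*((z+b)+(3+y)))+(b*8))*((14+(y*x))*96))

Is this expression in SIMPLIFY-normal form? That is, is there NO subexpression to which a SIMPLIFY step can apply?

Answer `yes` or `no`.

Expression: (((((z*z)+5)*((z+b)+(3+y)))+(b*8))*((14+(y*x))*96))
Scanning for simplifiable subexpressions (pre-order)...
  at root: (((((z*z)+5)*((z+b)+(3+y)))+(b*8))*((14+(y*x))*96)) (not simplifiable)
  at L: ((((z*z)+5)*((z+b)+(3+y)))+(b*8)) (not simplifiable)
  at LL: (((z*z)+5)*((z+b)+(3+y))) (not simplifiable)
  at LLL: ((z*z)+5) (not simplifiable)
  at LLLL: (z*z) (not simplifiable)
  at LLR: ((z+b)+(3+y)) (not simplifiable)
  at LLRL: (z+b) (not simplifiable)
  at LLRR: (3+y) (not simplifiable)
  at LR: (b*8) (not simplifiable)
  at R: ((14+(y*x))*96) (not simplifiable)
  at RL: (14+(y*x)) (not simplifiable)
  at RLR: (y*x) (not simplifiable)
Result: no simplifiable subexpression found -> normal form.

Answer: yes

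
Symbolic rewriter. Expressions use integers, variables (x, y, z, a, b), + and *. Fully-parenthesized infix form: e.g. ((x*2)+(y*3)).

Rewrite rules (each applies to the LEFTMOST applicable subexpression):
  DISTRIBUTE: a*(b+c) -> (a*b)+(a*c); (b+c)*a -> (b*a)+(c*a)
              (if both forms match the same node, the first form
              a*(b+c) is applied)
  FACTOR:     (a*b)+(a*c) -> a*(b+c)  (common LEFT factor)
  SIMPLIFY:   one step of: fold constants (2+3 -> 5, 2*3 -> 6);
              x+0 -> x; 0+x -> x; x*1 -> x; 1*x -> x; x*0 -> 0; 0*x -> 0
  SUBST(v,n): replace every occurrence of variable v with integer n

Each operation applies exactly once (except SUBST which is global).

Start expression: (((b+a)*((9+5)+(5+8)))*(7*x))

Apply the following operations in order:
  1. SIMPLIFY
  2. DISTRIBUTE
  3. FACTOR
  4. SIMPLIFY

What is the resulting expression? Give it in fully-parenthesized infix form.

Answer: (((b+a)*(14+13))*(7*x))

Derivation:
Start: (((b+a)*((9+5)+(5+8)))*(7*x))
Apply SIMPLIFY at LRL (target: (9+5)): (((b+a)*((9+5)+(5+8)))*(7*x)) -> (((b+a)*(14+(5+8)))*(7*x))
Apply DISTRIBUTE at L (target: ((b+a)*(14+(5+8)))): (((b+a)*(14+(5+8)))*(7*x)) -> ((((b+a)*14)+((b+a)*(5+8)))*(7*x))
Apply FACTOR at L (target: (((b+a)*14)+((b+a)*(5+8)))): ((((b+a)*14)+((b+a)*(5+8)))*(7*x)) -> (((b+a)*(14+(5+8)))*(7*x))
Apply SIMPLIFY at LRR (target: (5+8)): (((b+a)*(14+(5+8)))*(7*x)) -> (((b+a)*(14+13))*(7*x))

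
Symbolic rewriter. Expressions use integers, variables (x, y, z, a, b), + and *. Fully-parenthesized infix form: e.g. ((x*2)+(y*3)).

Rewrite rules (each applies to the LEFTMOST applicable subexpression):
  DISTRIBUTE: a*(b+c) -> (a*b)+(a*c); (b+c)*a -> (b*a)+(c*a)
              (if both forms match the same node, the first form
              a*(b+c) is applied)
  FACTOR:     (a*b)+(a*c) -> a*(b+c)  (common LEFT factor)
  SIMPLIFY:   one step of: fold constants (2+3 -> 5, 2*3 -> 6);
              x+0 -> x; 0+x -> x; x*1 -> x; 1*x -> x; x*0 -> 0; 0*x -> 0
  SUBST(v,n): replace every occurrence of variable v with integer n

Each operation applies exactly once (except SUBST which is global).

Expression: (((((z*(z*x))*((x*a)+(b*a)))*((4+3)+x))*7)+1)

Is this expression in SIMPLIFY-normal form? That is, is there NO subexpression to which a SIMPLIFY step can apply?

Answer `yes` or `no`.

Answer: no

Derivation:
Expression: (((((z*(z*x))*((x*a)+(b*a)))*((4+3)+x))*7)+1)
Scanning for simplifiable subexpressions (pre-order)...
  at root: (((((z*(z*x))*((x*a)+(b*a)))*((4+3)+x))*7)+1) (not simplifiable)
  at L: ((((z*(z*x))*((x*a)+(b*a)))*((4+3)+x))*7) (not simplifiable)
  at LL: (((z*(z*x))*((x*a)+(b*a)))*((4+3)+x)) (not simplifiable)
  at LLL: ((z*(z*x))*((x*a)+(b*a))) (not simplifiable)
  at LLLL: (z*(z*x)) (not simplifiable)
  at LLLLR: (z*x) (not simplifiable)
  at LLLR: ((x*a)+(b*a)) (not simplifiable)
  at LLLRL: (x*a) (not simplifiable)
  at LLLRR: (b*a) (not simplifiable)
  at LLR: ((4+3)+x) (not simplifiable)
  at LLRL: (4+3) (SIMPLIFIABLE)
Found simplifiable subexpr at path LLRL: (4+3)
One SIMPLIFY step would give: (((((z*(z*x))*((x*a)+(b*a)))*(7+x))*7)+1)
-> NOT in normal form.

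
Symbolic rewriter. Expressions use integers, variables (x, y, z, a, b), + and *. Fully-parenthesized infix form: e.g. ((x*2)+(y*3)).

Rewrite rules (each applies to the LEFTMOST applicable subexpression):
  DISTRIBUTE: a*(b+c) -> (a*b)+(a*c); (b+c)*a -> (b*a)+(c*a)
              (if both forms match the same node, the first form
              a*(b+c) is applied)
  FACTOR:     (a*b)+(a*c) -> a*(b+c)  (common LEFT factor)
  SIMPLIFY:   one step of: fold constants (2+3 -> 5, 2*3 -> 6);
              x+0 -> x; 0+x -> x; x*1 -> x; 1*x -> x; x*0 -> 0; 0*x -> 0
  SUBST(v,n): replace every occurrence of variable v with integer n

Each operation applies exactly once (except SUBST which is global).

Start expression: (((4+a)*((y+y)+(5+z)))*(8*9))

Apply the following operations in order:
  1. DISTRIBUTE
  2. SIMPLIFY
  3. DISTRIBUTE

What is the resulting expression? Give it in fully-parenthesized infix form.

Answer: ((((4+a)*(y+y))*72)+(((4+a)*(5+z))*72))

Derivation:
Start: (((4+a)*((y+y)+(5+z)))*(8*9))
Apply DISTRIBUTE at L (target: ((4+a)*((y+y)+(5+z)))): (((4+a)*((y+y)+(5+z)))*(8*9)) -> ((((4+a)*(y+y))+((4+a)*(5+z)))*(8*9))
Apply SIMPLIFY at R (target: (8*9)): ((((4+a)*(y+y))+((4+a)*(5+z)))*(8*9)) -> ((((4+a)*(y+y))+((4+a)*(5+z)))*72)
Apply DISTRIBUTE at root (target: ((((4+a)*(y+y))+((4+a)*(5+z)))*72)): ((((4+a)*(y+y))+((4+a)*(5+z)))*72) -> ((((4+a)*(y+y))*72)+(((4+a)*(5+z))*72))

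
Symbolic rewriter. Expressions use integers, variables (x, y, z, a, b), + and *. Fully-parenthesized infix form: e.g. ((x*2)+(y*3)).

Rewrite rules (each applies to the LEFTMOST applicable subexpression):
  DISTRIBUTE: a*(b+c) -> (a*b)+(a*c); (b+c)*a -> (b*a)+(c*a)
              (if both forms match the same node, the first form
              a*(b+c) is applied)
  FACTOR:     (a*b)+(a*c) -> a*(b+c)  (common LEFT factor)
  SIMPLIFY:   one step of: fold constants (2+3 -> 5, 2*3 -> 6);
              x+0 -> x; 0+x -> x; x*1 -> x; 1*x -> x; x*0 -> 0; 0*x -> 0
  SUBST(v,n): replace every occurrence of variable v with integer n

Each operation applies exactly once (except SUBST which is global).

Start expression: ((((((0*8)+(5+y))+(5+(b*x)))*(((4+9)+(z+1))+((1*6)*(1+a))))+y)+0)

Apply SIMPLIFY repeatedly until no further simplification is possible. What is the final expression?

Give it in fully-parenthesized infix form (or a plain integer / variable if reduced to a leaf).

Answer: ((((5+y)+(5+(b*x)))*((13+(z+1))+(6*(1+a))))+y)

Derivation:
Start: ((((((0*8)+(5+y))+(5+(b*x)))*(((4+9)+(z+1))+((1*6)*(1+a))))+y)+0)
Step 1: at root: ((((((0*8)+(5+y))+(5+(b*x)))*(((4+9)+(z+1))+((1*6)*(1+a))))+y)+0) -> (((((0*8)+(5+y))+(5+(b*x)))*(((4+9)+(z+1))+((1*6)*(1+a))))+y); overall: ((((((0*8)+(5+y))+(5+(b*x)))*(((4+9)+(z+1))+((1*6)*(1+a))))+y)+0) -> (((((0*8)+(5+y))+(5+(b*x)))*(((4+9)+(z+1))+((1*6)*(1+a))))+y)
Step 2: at LLLL: (0*8) -> 0; overall: (((((0*8)+(5+y))+(5+(b*x)))*(((4+9)+(z+1))+((1*6)*(1+a))))+y) -> ((((0+(5+y))+(5+(b*x)))*(((4+9)+(z+1))+((1*6)*(1+a))))+y)
Step 3: at LLL: (0+(5+y)) -> (5+y); overall: ((((0+(5+y))+(5+(b*x)))*(((4+9)+(z+1))+((1*6)*(1+a))))+y) -> ((((5+y)+(5+(b*x)))*(((4+9)+(z+1))+((1*6)*(1+a))))+y)
Step 4: at LRLL: (4+9) -> 13; overall: ((((5+y)+(5+(b*x)))*(((4+9)+(z+1))+((1*6)*(1+a))))+y) -> ((((5+y)+(5+(b*x)))*((13+(z+1))+((1*6)*(1+a))))+y)
Step 5: at LRRL: (1*6) -> 6; overall: ((((5+y)+(5+(b*x)))*((13+(z+1))+((1*6)*(1+a))))+y) -> ((((5+y)+(5+(b*x)))*((13+(z+1))+(6*(1+a))))+y)
Fixed point: ((((5+y)+(5+(b*x)))*((13+(z+1))+(6*(1+a))))+y)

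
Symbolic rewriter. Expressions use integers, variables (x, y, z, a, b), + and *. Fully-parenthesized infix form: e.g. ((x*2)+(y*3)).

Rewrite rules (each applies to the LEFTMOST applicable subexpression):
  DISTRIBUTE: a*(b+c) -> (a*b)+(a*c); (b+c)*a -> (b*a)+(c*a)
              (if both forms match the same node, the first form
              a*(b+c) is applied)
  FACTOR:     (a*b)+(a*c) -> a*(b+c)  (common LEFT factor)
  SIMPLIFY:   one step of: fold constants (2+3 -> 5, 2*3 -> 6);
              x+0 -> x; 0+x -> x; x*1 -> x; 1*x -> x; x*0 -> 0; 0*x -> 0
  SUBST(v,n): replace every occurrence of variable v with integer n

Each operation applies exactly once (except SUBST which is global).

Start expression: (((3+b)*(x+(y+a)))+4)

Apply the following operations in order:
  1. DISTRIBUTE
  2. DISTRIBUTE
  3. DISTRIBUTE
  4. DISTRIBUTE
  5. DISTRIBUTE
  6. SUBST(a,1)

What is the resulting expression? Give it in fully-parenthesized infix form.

Start: (((3+b)*(x+(y+a)))+4)
Apply DISTRIBUTE at L (target: ((3+b)*(x+(y+a)))): (((3+b)*(x+(y+a)))+4) -> ((((3+b)*x)+((3+b)*(y+a)))+4)
Apply DISTRIBUTE at LL (target: ((3+b)*x)): ((((3+b)*x)+((3+b)*(y+a)))+4) -> ((((3*x)+(b*x))+((3+b)*(y+a)))+4)
Apply DISTRIBUTE at LR (target: ((3+b)*(y+a))): ((((3*x)+(b*x))+((3+b)*(y+a)))+4) -> ((((3*x)+(b*x))+(((3+b)*y)+((3+b)*a)))+4)
Apply DISTRIBUTE at LRL (target: ((3+b)*y)): ((((3*x)+(b*x))+(((3+b)*y)+((3+b)*a)))+4) -> ((((3*x)+(b*x))+(((3*y)+(b*y))+((3+b)*a)))+4)
Apply DISTRIBUTE at LRR (target: ((3+b)*a)): ((((3*x)+(b*x))+(((3*y)+(b*y))+((3+b)*a)))+4) -> ((((3*x)+(b*x))+(((3*y)+(b*y))+((3*a)+(b*a))))+4)
Apply SUBST(a,1): ((((3*x)+(b*x))+(((3*y)+(b*y))+((3*a)+(b*a))))+4) -> ((((3*x)+(b*x))+(((3*y)+(b*y))+((3*1)+(b*1))))+4)

Answer: ((((3*x)+(b*x))+(((3*y)+(b*y))+((3*1)+(b*1))))+4)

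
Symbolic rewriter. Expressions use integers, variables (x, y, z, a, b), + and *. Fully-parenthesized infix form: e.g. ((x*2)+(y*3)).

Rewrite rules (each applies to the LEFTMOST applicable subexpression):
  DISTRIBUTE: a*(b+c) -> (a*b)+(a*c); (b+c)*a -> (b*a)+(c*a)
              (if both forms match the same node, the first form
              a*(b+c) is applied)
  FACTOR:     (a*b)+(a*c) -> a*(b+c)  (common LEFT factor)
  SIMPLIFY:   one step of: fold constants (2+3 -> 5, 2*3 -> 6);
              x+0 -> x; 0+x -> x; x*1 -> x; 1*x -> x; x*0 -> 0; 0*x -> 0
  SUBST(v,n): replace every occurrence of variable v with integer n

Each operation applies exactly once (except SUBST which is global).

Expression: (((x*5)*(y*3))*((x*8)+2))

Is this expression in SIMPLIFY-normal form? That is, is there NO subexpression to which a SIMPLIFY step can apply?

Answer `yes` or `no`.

Expression: (((x*5)*(y*3))*((x*8)+2))
Scanning for simplifiable subexpressions (pre-order)...
  at root: (((x*5)*(y*3))*((x*8)+2)) (not simplifiable)
  at L: ((x*5)*(y*3)) (not simplifiable)
  at LL: (x*5) (not simplifiable)
  at LR: (y*3) (not simplifiable)
  at R: ((x*8)+2) (not simplifiable)
  at RL: (x*8) (not simplifiable)
Result: no simplifiable subexpression found -> normal form.

Answer: yes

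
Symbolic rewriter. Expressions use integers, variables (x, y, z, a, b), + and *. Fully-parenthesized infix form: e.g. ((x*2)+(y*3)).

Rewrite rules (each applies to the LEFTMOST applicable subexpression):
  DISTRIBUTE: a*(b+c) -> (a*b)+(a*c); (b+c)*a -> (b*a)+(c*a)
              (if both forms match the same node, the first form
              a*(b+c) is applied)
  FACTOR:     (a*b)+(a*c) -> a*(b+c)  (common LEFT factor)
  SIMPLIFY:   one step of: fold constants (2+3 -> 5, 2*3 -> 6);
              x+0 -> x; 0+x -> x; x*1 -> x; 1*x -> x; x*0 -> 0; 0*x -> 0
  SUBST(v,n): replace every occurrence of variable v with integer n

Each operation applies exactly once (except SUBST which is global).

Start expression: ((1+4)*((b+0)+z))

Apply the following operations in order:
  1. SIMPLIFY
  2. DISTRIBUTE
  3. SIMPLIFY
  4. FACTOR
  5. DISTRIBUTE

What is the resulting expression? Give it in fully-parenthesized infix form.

Answer: ((5*b)+(5*z))

Derivation:
Start: ((1+4)*((b+0)+z))
Apply SIMPLIFY at L (target: (1+4)): ((1+4)*((b+0)+z)) -> (5*((b+0)+z))
Apply DISTRIBUTE at root (target: (5*((b+0)+z))): (5*((b+0)+z)) -> ((5*(b+0))+(5*z))
Apply SIMPLIFY at LR (target: (b+0)): ((5*(b+0))+(5*z)) -> ((5*b)+(5*z))
Apply FACTOR at root (target: ((5*b)+(5*z))): ((5*b)+(5*z)) -> (5*(b+z))
Apply DISTRIBUTE at root (target: (5*(b+z))): (5*(b+z)) -> ((5*b)+(5*z))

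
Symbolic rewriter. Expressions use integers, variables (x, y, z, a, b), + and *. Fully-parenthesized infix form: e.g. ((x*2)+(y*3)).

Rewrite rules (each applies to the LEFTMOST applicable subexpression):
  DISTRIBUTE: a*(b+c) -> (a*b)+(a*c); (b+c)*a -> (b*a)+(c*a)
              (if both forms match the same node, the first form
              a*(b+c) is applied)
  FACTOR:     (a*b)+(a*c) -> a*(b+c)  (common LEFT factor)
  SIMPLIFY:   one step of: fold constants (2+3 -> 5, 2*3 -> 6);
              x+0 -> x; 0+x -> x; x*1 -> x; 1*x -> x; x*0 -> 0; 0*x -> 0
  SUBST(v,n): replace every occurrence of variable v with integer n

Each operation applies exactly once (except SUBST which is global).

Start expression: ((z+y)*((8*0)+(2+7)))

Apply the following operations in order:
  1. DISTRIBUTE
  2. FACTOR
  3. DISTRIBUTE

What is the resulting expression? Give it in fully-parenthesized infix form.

Start: ((z+y)*((8*0)+(2+7)))
Apply DISTRIBUTE at root (target: ((z+y)*((8*0)+(2+7)))): ((z+y)*((8*0)+(2+7))) -> (((z+y)*(8*0))+((z+y)*(2+7)))
Apply FACTOR at root (target: (((z+y)*(8*0))+((z+y)*(2+7)))): (((z+y)*(8*0))+((z+y)*(2+7))) -> ((z+y)*((8*0)+(2+7)))
Apply DISTRIBUTE at root (target: ((z+y)*((8*0)+(2+7)))): ((z+y)*((8*0)+(2+7))) -> (((z+y)*(8*0))+((z+y)*(2+7)))

Answer: (((z+y)*(8*0))+((z+y)*(2+7)))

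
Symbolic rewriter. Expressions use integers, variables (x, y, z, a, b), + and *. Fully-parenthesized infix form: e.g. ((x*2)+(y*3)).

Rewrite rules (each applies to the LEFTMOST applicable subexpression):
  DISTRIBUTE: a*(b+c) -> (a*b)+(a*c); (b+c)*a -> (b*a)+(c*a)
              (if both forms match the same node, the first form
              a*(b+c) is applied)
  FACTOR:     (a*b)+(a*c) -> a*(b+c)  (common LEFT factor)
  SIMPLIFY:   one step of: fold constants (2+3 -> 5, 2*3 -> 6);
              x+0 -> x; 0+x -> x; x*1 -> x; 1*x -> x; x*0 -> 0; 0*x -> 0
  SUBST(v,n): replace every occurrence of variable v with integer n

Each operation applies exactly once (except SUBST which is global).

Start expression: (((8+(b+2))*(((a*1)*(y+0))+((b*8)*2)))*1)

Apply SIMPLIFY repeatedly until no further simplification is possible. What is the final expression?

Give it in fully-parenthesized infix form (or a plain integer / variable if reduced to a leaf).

Answer: ((8+(b+2))*((a*y)+((b*8)*2)))

Derivation:
Start: (((8+(b+2))*(((a*1)*(y+0))+((b*8)*2)))*1)
Step 1: at root: (((8+(b+2))*(((a*1)*(y+0))+((b*8)*2)))*1) -> ((8+(b+2))*(((a*1)*(y+0))+((b*8)*2))); overall: (((8+(b+2))*(((a*1)*(y+0))+((b*8)*2)))*1) -> ((8+(b+2))*(((a*1)*(y+0))+((b*8)*2)))
Step 2: at RLL: (a*1) -> a; overall: ((8+(b+2))*(((a*1)*(y+0))+((b*8)*2))) -> ((8+(b+2))*((a*(y+0))+((b*8)*2)))
Step 3: at RLR: (y+0) -> y; overall: ((8+(b+2))*((a*(y+0))+((b*8)*2))) -> ((8+(b+2))*((a*y)+((b*8)*2)))
Fixed point: ((8+(b+2))*((a*y)+((b*8)*2)))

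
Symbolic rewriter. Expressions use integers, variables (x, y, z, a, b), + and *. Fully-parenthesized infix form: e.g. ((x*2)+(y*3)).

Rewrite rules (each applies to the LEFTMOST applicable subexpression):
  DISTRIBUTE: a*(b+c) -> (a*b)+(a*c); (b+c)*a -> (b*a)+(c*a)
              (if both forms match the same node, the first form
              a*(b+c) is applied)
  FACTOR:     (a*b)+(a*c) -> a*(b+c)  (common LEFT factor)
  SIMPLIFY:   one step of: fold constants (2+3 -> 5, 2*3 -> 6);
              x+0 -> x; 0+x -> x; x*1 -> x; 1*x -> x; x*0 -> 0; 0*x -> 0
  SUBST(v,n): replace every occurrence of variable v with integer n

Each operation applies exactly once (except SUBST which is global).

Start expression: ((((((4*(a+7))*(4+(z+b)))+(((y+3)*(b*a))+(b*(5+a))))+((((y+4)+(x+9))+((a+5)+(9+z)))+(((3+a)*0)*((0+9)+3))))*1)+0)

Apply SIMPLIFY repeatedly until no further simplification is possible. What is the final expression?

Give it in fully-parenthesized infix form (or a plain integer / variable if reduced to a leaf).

Answer: ((((4*(a+7))*(4+(z+b)))+(((y+3)*(b*a))+(b*(5+a))))+(((y+4)+(x+9))+((a+5)+(9+z))))

Derivation:
Start: ((((((4*(a+7))*(4+(z+b)))+(((y+3)*(b*a))+(b*(5+a))))+((((y+4)+(x+9))+((a+5)+(9+z)))+(((3+a)*0)*((0+9)+3))))*1)+0)
Step 1: at root: ((((((4*(a+7))*(4+(z+b)))+(((y+3)*(b*a))+(b*(5+a))))+((((y+4)+(x+9))+((a+5)+(9+z)))+(((3+a)*0)*((0+9)+3))))*1)+0) -> (((((4*(a+7))*(4+(z+b)))+(((y+3)*(b*a))+(b*(5+a))))+((((y+4)+(x+9))+((a+5)+(9+z)))+(((3+a)*0)*((0+9)+3))))*1); overall: ((((((4*(a+7))*(4+(z+b)))+(((y+3)*(b*a))+(b*(5+a))))+((((y+4)+(x+9))+((a+5)+(9+z)))+(((3+a)*0)*((0+9)+3))))*1)+0) -> (((((4*(a+7))*(4+(z+b)))+(((y+3)*(b*a))+(b*(5+a))))+((((y+4)+(x+9))+((a+5)+(9+z)))+(((3+a)*0)*((0+9)+3))))*1)
Step 2: at root: (((((4*(a+7))*(4+(z+b)))+(((y+3)*(b*a))+(b*(5+a))))+((((y+4)+(x+9))+((a+5)+(9+z)))+(((3+a)*0)*((0+9)+3))))*1) -> ((((4*(a+7))*(4+(z+b)))+(((y+3)*(b*a))+(b*(5+a))))+((((y+4)+(x+9))+((a+5)+(9+z)))+(((3+a)*0)*((0+9)+3)))); overall: (((((4*(a+7))*(4+(z+b)))+(((y+3)*(b*a))+(b*(5+a))))+((((y+4)+(x+9))+((a+5)+(9+z)))+(((3+a)*0)*((0+9)+3))))*1) -> ((((4*(a+7))*(4+(z+b)))+(((y+3)*(b*a))+(b*(5+a))))+((((y+4)+(x+9))+((a+5)+(9+z)))+(((3+a)*0)*((0+9)+3))))
Step 3: at RRL: ((3+a)*0) -> 0; overall: ((((4*(a+7))*(4+(z+b)))+(((y+3)*(b*a))+(b*(5+a))))+((((y+4)+(x+9))+((a+5)+(9+z)))+(((3+a)*0)*((0+9)+3)))) -> ((((4*(a+7))*(4+(z+b)))+(((y+3)*(b*a))+(b*(5+a))))+((((y+4)+(x+9))+((a+5)+(9+z)))+(0*((0+9)+3))))
Step 4: at RR: (0*((0+9)+3)) -> 0; overall: ((((4*(a+7))*(4+(z+b)))+(((y+3)*(b*a))+(b*(5+a))))+((((y+4)+(x+9))+((a+5)+(9+z)))+(0*((0+9)+3)))) -> ((((4*(a+7))*(4+(z+b)))+(((y+3)*(b*a))+(b*(5+a))))+((((y+4)+(x+9))+((a+5)+(9+z)))+0))
Step 5: at R: ((((y+4)+(x+9))+((a+5)+(9+z)))+0) -> (((y+4)+(x+9))+((a+5)+(9+z))); overall: ((((4*(a+7))*(4+(z+b)))+(((y+3)*(b*a))+(b*(5+a))))+((((y+4)+(x+9))+((a+5)+(9+z)))+0)) -> ((((4*(a+7))*(4+(z+b)))+(((y+3)*(b*a))+(b*(5+a))))+(((y+4)+(x+9))+((a+5)+(9+z))))
Fixed point: ((((4*(a+7))*(4+(z+b)))+(((y+3)*(b*a))+(b*(5+a))))+(((y+4)+(x+9))+((a+5)+(9+z))))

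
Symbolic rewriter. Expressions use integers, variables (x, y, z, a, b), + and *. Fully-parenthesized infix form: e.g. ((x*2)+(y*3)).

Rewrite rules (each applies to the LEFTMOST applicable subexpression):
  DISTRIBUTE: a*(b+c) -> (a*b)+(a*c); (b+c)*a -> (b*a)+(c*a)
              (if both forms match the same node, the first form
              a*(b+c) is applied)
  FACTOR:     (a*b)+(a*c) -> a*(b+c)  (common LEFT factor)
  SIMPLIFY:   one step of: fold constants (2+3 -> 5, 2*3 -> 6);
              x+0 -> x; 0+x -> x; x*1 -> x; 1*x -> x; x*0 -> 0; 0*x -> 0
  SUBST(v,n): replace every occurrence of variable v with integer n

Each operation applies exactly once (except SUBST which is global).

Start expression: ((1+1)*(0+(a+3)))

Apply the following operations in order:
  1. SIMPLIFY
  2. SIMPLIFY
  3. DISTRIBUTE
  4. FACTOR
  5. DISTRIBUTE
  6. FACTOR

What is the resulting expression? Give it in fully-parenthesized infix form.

Start: ((1+1)*(0+(a+3)))
Apply SIMPLIFY at L (target: (1+1)): ((1+1)*(0+(a+3))) -> (2*(0+(a+3)))
Apply SIMPLIFY at R (target: (0+(a+3))): (2*(0+(a+3))) -> (2*(a+3))
Apply DISTRIBUTE at root (target: (2*(a+3))): (2*(a+3)) -> ((2*a)+(2*3))
Apply FACTOR at root (target: ((2*a)+(2*3))): ((2*a)+(2*3)) -> (2*(a+3))
Apply DISTRIBUTE at root (target: (2*(a+3))): (2*(a+3)) -> ((2*a)+(2*3))
Apply FACTOR at root (target: ((2*a)+(2*3))): ((2*a)+(2*3)) -> (2*(a+3))

Answer: (2*(a+3))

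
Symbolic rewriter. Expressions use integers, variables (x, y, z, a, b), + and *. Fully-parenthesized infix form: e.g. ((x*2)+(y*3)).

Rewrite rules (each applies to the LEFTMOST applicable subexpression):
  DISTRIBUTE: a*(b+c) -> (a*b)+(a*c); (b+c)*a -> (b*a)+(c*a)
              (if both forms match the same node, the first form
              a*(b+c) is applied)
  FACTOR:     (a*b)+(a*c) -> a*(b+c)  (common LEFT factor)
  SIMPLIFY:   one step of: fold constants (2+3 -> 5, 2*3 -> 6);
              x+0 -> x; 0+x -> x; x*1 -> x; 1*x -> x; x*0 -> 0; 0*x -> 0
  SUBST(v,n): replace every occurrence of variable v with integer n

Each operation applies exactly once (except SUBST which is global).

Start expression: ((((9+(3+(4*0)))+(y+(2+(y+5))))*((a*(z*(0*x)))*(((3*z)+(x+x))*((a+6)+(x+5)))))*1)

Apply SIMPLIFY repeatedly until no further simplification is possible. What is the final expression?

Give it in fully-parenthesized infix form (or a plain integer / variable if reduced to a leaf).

Start: ((((9+(3+(4*0)))+(y+(2+(y+5))))*((a*(z*(0*x)))*(((3*z)+(x+x))*((a+6)+(x+5)))))*1)
Step 1: at root: ((((9+(3+(4*0)))+(y+(2+(y+5))))*((a*(z*(0*x)))*(((3*z)+(x+x))*((a+6)+(x+5)))))*1) -> (((9+(3+(4*0)))+(y+(2+(y+5))))*((a*(z*(0*x)))*(((3*z)+(x+x))*((a+6)+(x+5))))); overall: ((((9+(3+(4*0)))+(y+(2+(y+5))))*((a*(z*(0*x)))*(((3*z)+(x+x))*((a+6)+(x+5)))))*1) -> (((9+(3+(4*0)))+(y+(2+(y+5))))*((a*(z*(0*x)))*(((3*z)+(x+x))*((a+6)+(x+5)))))
Step 2: at LLRR: (4*0) -> 0; overall: (((9+(3+(4*0)))+(y+(2+(y+5))))*((a*(z*(0*x)))*(((3*z)+(x+x))*((a+6)+(x+5))))) -> (((9+(3+0))+(y+(2+(y+5))))*((a*(z*(0*x)))*(((3*z)+(x+x))*((a+6)+(x+5)))))
Step 3: at LLR: (3+0) -> 3; overall: (((9+(3+0))+(y+(2+(y+5))))*((a*(z*(0*x)))*(((3*z)+(x+x))*((a+6)+(x+5))))) -> (((9+3)+(y+(2+(y+5))))*((a*(z*(0*x)))*(((3*z)+(x+x))*((a+6)+(x+5)))))
Step 4: at LL: (9+3) -> 12; overall: (((9+3)+(y+(2+(y+5))))*((a*(z*(0*x)))*(((3*z)+(x+x))*((a+6)+(x+5))))) -> ((12+(y+(2+(y+5))))*((a*(z*(0*x)))*(((3*z)+(x+x))*((a+6)+(x+5)))))
Step 5: at RLRR: (0*x) -> 0; overall: ((12+(y+(2+(y+5))))*((a*(z*(0*x)))*(((3*z)+(x+x))*((a+6)+(x+5))))) -> ((12+(y+(2+(y+5))))*((a*(z*0))*(((3*z)+(x+x))*((a+6)+(x+5)))))
Step 6: at RLR: (z*0) -> 0; overall: ((12+(y+(2+(y+5))))*((a*(z*0))*(((3*z)+(x+x))*((a+6)+(x+5))))) -> ((12+(y+(2+(y+5))))*((a*0)*(((3*z)+(x+x))*((a+6)+(x+5)))))
Step 7: at RL: (a*0) -> 0; overall: ((12+(y+(2+(y+5))))*((a*0)*(((3*z)+(x+x))*((a+6)+(x+5))))) -> ((12+(y+(2+(y+5))))*(0*(((3*z)+(x+x))*((a+6)+(x+5)))))
Step 8: at R: (0*(((3*z)+(x+x))*((a+6)+(x+5)))) -> 0; overall: ((12+(y+(2+(y+5))))*(0*(((3*z)+(x+x))*((a+6)+(x+5))))) -> ((12+(y+(2+(y+5))))*0)
Step 9: at root: ((12+(y+(2+(y+5))))*0) -> 0; overall: ((12+(y+(2+(y+5))))*0) -> 0
Fixed point: 0

Answer: 0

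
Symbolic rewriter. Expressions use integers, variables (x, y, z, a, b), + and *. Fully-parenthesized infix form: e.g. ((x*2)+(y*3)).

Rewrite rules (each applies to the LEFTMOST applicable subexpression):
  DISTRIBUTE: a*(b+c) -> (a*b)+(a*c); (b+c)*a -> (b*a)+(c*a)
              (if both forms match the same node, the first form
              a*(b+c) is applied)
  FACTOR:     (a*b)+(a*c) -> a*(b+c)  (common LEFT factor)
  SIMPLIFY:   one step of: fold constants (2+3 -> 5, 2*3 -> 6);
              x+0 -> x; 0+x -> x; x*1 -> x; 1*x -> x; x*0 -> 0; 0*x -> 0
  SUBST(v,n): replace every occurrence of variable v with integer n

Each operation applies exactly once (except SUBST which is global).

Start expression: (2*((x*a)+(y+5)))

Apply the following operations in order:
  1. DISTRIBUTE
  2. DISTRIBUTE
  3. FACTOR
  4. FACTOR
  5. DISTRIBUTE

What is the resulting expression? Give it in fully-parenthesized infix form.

Answer: ((2*(x*a))+(2*(y+5)))

Derivation:
Start: (2*((x*a)+(y+5)))
Apply DISTRIBUTE at root (target: (2*((x*a)+(y+5)))): (2*((x*a)+(y+5))) -> ((2*(x*a))+(2*(y+5)))
Apply DISTRIBUTE at R (target: (2*(y+5))): ((2*(x*a))+(2*(y+5))) -> ((2*(x*a))+((2*y)+(2*5)))
Apply FACTOR at R (target: ((2*y)+(2*5))): ((2*(x*a))+((2*y)+(2*5))) -> ((2*(x*a))+(2*(y+5)))
Apply FACTOR at root (target: ((2*(x*a))+(2*(y+5)))): ((2*(x*a))+(2*(y+5))) -> (2*((x*a)+(y+5)))
Apply DISTRIBUTE at root (target: (2*((x*a)+(y+5)))): (2*((x*a)+(y+5))) -> ((2*(x*a))+(2*(y+5)))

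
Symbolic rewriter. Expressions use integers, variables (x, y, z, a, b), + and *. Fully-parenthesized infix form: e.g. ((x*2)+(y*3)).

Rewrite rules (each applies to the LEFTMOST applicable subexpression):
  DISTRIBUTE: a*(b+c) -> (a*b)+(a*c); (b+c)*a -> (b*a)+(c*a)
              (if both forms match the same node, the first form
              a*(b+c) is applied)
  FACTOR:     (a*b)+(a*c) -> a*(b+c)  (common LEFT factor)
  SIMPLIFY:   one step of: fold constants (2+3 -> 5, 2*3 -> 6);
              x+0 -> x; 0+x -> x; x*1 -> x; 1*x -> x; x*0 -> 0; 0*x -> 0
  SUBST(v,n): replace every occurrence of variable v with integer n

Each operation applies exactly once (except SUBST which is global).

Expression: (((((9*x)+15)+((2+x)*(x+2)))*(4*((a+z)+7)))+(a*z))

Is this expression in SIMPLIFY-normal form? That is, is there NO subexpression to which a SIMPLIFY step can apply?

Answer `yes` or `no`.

Expression: (((((9*x)+15)+((2+x)*(x+2)))*(4*((a+z)+7)))+(a*z))
Scanning for simplifiable subexpressions (pre-order)...
  at root: (((((9*x)+15)+((2+x)*(x+2)))*(4*((a+z)+7)))+(a*z)) (not simplifiable)
  at L: ((((9*x)+15)+((2+x)*(x+2)))*(4*((a+z)+7))) (not simplifiable)
  at LL: (((9*x)+15)+((2+x)*(x+2))) (not simplifiable)
  at LLL: ((9*x)+15) (not simplifiable)
  at LLLL: (9*x) (not simplifiable)
  at LLR: ((2+x)*(x+2)) (not simplifiable)
  at LLRL: (2+x) (not simplifiable)
  at LLRR: (x+2) (not simplifiable)
  at LR: (4*((a+z)+7)) (not simplifiable)
  at LRR: ((a+z)+7) (not simplifiable)
  at LRRL: (a+z) (not simplifiable)
  at R: (a*z) (not simplifiable)
Result: no simplifiable subexpression found -> normal form.

Answer: yes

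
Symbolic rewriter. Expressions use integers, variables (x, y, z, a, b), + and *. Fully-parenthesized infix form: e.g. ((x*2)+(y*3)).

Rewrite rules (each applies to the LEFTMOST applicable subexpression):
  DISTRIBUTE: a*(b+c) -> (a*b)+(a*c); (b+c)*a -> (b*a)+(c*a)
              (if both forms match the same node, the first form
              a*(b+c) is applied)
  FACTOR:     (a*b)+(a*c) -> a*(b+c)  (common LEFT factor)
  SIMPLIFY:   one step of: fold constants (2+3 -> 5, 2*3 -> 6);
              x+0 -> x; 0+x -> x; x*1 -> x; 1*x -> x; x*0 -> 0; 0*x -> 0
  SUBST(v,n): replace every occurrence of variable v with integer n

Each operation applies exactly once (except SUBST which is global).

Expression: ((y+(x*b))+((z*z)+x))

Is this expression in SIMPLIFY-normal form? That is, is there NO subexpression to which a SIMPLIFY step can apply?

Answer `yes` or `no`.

Answer: yes

Derivation:
Expression: ((y+(x*b))+((z*z)+x))
Scanning for simplifiable subexpressions (pre-order)...
  at root: ((y+(x*b))+((z*z)+x)) (not simplifiable)
  at L: (y+(x*b)) (not simplifiable)
  at LR: (x*b) (not simplifiable)
  at R: ((z*z)+x) (not simplifiable)
  at RL: (z*z) (not simplifiable)
Result: no simplifiable subexpression found -> normal form.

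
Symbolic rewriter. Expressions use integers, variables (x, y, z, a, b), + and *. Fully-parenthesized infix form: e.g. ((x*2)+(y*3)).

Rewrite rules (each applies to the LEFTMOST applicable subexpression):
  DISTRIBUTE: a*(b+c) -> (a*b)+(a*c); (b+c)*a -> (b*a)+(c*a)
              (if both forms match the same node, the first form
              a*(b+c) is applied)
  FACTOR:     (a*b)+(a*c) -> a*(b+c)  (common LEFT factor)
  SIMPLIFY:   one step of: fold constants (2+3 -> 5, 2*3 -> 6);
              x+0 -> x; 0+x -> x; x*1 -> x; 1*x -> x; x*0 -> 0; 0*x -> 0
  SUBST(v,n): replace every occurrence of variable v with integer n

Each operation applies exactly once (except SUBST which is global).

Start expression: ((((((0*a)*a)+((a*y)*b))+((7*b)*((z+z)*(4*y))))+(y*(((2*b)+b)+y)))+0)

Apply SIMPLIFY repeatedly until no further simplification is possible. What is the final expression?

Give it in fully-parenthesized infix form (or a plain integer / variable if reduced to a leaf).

Answer: ((((a*y)*b)+((7*b)*((z+z)*(4*y))))+(y*(((2*b)+b)+y)))

Derivation:
Start: ((((((0*a)*a)+((a*y)*b))+((7*b)*((z+z)*(4*y))))+(y*(((2*b)+b)+y)))+0)
Step 1: at root: ((((((0*a)*a)+((a*y)*b))+((7*b)*((z+z)*(4*y))))+(y*(((2*b)+b)+y)))+0) -> (((((0*a)*a)+((a*y)*b))+((7*b)*((z+z)*(4*y))))+(y*(((2*b)+b)+y))); overall: ((((((0*a)*a)+((a*y)*b))+((7*b)*((z+z)*(4*y))))+(y*(((2*b)+b)+y)))+0) -> (((((0*a)*a)+((a*y)*b))+((7*b)*((z+z)*(4*y))))+(y*(((2*b)+b)+y)))
Step 2: at LLLL: (0*a) -> 0; overall: (((((0*a)*a)+((a*y)*b))+((7*b)*((z+z)*(4*y))))+(y*(((2*b)+b)+y))) -> ((((0*a)+((a*y)*b))+((7*b)*((z+z)*(4*y))))+(y*(((2*b)+b)+y)))
Step 3: at LLL: (0*a) -> 0; overall: ((((0*a)+((a*y)*b))+((7*b)*((z+z)*(4*y))))+(y*(((2*b)+b)+y))) -> (((0+((a*y)*b))+((7*b)*((z+z)*(4*y))))+(y*(((2*b)+b)+y)))
Step 4: at LL: (0+((a*y)*b)) -> ((a*y)*b); overall: (((0+((a*y)*b))+((7*b)*((z+z)*(4*y))))+(y*(((2*b)+b)+y))) -> ((((a*y)*b)+((7*b)*((z+z)*(4*y))))+(y*(((2*b)+b)+y)))
Fixed point: ((((a*y)*b)+((7*b)*((z+z)*(4*y))))+(y*(((2*b)+b)+y)))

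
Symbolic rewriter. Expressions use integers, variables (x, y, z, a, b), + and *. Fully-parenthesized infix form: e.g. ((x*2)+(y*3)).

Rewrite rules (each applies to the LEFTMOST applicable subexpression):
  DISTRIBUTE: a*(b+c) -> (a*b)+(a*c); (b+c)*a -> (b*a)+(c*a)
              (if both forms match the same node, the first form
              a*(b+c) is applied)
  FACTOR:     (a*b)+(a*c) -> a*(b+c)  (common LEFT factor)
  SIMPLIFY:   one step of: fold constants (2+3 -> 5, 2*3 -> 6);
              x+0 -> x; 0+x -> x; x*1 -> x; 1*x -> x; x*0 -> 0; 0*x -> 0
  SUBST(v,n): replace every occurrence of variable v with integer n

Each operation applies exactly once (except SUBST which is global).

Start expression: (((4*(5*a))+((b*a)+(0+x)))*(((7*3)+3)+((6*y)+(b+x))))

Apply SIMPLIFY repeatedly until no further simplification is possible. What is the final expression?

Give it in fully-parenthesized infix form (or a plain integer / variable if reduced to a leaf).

Start: (((4*(5*a))+((b*a)+(0+x)))*(((7*3)+3)+((6*y)+(b+x))))
Step 1: at LRR: (0+x) -> x; overall: (((4*(5*a))+((b*a)+(0+x)))*(((7*3)+3)+((6*y)+(b+x)))) -> (((4*(5*a))+((b*a)+x))*(((7*3)+3)+((6*y)+(b+x))))
Step 2: at RLL: (7*3) -> 21; overall: (((4*(5*a))+((b*a)+x))*(((7*3)+3)+((6*y)+(b+x)))) -> (((4*(5*a))+((b*a)+x))*((21+3)+((6*y)+(b+x))))
Step 3: at RL: (21+3) -> 24; overall: (((4*(5*a))+((b*a)+x))*((21+3)+((6*y)+(b+x)))) -> (((4*(5*a))+((b*a)+x))*(24+((6*y)+(b+x))))
Fixed point: (((4*(5*a))+((b*a)+x))*(24+((6*y)+(b+x))))

Answer: (((4*(5*a))+((b*a)+x))*(24+((6*y)+(b+x))))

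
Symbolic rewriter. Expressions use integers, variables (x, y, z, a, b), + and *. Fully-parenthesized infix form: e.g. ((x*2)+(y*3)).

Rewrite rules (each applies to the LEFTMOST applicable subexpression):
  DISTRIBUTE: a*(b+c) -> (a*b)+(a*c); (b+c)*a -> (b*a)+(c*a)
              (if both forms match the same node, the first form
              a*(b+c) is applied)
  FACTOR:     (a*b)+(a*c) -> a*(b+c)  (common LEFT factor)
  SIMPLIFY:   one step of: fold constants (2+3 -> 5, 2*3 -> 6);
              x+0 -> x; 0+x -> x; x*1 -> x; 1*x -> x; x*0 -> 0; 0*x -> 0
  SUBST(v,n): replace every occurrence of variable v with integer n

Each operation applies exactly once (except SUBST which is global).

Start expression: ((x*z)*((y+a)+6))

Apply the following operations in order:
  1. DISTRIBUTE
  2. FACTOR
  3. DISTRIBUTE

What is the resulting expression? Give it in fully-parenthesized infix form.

Start: ((x*z)*((y+a)+6))
Apply DISTRIBUTE at root (target: ((x*z)*((y+a)+6))): ((x*z)*((y+a)+6)) -> (((x*z)*(y+a))+((x*z)*6))
Apply FACTOR at root (target: (((x*z)*(y+a))+((x*z)*6))): (((x*z)*(y+a))+((x*z)*6)) -> ((x*z)*((y+a)+6))
Apply DISTRIBUTE at root (target: ((x*z)*((y+a)+6))): ((x*z)*((y+a)+6)) -> (((x*z)*(y+a))+((x*z)*6))

Answer: (((x*z)*(y+a))+((x*z)*6))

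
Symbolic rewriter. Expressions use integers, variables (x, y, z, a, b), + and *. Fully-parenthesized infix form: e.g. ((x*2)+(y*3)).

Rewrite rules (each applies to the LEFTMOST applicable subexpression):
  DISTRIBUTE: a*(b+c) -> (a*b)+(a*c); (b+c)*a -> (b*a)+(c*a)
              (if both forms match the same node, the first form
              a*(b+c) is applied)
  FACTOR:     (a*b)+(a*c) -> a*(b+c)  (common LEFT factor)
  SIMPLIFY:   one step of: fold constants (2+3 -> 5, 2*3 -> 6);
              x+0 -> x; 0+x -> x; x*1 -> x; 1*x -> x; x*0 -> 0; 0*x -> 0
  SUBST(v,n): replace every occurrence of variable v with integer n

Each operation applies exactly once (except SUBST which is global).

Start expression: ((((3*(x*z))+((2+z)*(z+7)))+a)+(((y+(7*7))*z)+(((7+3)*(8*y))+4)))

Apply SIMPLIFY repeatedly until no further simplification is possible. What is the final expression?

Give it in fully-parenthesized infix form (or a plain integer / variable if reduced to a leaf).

Start: ((((3*(x*z))+((2+z)*(z+7)))+a)+(((y+(7*7))*z)+(((7+3)*(8*y))+4)))
Step 1: at RLLR: (7*7) -> 49; overall: ((((3*(x*z))+((2+z)*(z+7)))+a)+(((y+(7*7))*z)+(((7+3)*(8*y))+4))) -> ((((3*(x*z))+((2+z)*(z+7)))+a)+(((y+49)*z)+(((7+3)*(8*y))+4)))
Step 2: at RRLL: (7+3) -> 10; overall: ((((3*(x*z))+((2+z)*(z+7)))+a)+(((y+49)*z)+(((7+3)*(8*y))+4))) -> ((((3*(x*z))+((2+z)*(z+7)))+a)+(((y+49)*z)+((10*(8*y))+4)))
Fixed point: ((((3*(x*z))+((2+z)*(z+7)))+a)+(((y+49)*z)+((10*(8*y))+4)))

Answer: ((((3*(x*z))+((2+z)*(z+7)))+a)+(((y+49)*z)+((10*(8*y))+4)))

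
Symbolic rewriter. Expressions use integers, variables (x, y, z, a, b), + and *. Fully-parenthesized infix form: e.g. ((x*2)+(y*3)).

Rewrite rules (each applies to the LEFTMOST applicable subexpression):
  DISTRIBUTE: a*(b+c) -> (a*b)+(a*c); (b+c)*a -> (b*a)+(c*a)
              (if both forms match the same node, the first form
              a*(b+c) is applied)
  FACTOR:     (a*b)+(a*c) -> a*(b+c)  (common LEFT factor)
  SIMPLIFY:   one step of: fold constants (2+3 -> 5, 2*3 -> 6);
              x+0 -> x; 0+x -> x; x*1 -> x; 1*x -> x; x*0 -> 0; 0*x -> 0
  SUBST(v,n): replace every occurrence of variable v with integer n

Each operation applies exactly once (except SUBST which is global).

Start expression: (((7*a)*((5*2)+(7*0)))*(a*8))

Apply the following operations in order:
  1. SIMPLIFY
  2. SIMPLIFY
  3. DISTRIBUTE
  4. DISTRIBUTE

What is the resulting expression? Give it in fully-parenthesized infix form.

Answer: ((((7*a)*10)*(a*8))+(((7*a)*0)*(a*8)))

Derivation:
Start: (((7*a)*((5*2)+(7*0)))*(a*8))
Apply SIMPLIFY at LRL (target: (5*2)): (((7*a)*((5*2)+(7*0)))*(a*8)) -> (((7*a)*(10+(7*0)))*(a*8))
Apply SIMPLIFY at LRR (target: (7*0)): (((7*a)*(10+(7*0)))*(a*8)) -> (((7*a)*(10+0))*(a*8))
Apply DISTRIBUTE at L (target: ((7*a)*(10+0))): (((7*a)*(10+0))*(a*8)) -> ((((7*a)*10)+((7*a)*0))*(a*8))
Apply DISTRIBUTE at root (target: ((((7*a)*10)+((7*a)*0))*(a*8))): ((((7*a)*10)+((7*a)*0))*(a*8)) -> ((((7*a)*10)*(a*8))+(((7*a)*0)*(a*8)))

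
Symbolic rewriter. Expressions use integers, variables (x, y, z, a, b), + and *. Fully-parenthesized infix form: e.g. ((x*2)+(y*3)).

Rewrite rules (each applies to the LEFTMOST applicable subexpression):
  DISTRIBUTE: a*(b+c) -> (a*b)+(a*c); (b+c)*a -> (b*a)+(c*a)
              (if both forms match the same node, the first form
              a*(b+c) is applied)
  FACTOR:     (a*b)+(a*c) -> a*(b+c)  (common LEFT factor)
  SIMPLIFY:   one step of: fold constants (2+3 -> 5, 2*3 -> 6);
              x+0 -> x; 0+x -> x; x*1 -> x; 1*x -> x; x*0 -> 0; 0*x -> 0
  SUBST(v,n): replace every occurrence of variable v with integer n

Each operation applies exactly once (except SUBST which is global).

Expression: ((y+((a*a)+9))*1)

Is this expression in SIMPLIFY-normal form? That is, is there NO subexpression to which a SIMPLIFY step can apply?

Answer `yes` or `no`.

Expression: ((y+((a*a)+9))*1)
Scanning for simplifiable subexpressions (pre-order)...
  at root: ((y+((a*a)+9))*1) (SIMPLIFIABLE)
  at L: (y+((a*a)+9)) (not simplifiable)
  at LR: ((a*a)+9) (not simplifiable)
  at LRL: (a*a) (not simplifiable)
Found simplifiable subexpr at path root: ((y+((a*a)+9))*1)
One SIMPLIFY step would give: (y+((a*a)+9))
-> NOT in normal form.

Answer: no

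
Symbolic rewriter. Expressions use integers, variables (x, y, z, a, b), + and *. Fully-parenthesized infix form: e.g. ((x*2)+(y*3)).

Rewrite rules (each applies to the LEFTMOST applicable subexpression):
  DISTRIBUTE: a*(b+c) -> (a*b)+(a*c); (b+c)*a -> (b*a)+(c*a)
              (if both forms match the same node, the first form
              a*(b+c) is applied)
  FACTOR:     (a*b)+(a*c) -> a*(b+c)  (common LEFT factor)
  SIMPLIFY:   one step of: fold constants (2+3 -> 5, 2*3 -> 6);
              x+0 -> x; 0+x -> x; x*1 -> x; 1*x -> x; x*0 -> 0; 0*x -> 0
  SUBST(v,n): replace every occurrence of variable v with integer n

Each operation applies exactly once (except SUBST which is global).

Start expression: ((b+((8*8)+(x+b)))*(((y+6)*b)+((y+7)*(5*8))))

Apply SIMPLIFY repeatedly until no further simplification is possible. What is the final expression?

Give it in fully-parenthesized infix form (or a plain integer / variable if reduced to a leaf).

Answer: ((b+(64+(x+b)))*(((y+6)*b)+((y+7)*40)))

Derivation:
Start: ((b+((8*8)+(x+b)))*(((y+6)*b)+((y+7)*(5*8))))
Step 1: at LRL: (8*8) -> 64; overall: ((b+((8*8)+(x+b)))*(((y+6)*b)+((y+7)*(5*8)))) -> ((b+(64+(x+b)))*(((y+6)*b)+((y+7)*(5*8))))
Step 2: at RRR: (5*8) -> 40; overall: ((b+(64+(x+b)))*(((y+6)*b)+((y+7)*(5*8)))) -> ((b+(64+(x+b)))*(((y+6)*b)+((y+7)*40)))
Fixed point: ((b+(64+(x+b)))*(((y+6)*b)+((y+7)*40)))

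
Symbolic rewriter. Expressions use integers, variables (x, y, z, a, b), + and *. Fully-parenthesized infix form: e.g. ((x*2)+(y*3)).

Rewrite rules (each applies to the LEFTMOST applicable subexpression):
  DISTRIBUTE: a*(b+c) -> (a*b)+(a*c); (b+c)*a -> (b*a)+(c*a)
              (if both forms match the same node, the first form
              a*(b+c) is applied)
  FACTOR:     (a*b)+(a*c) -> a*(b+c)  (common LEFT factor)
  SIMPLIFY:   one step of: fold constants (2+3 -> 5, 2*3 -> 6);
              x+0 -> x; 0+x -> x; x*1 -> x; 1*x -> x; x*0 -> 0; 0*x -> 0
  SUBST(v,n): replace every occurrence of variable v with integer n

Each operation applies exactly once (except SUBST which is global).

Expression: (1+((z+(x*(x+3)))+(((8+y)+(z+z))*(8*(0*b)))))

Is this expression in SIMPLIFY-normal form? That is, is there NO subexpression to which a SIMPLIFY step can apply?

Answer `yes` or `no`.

Expression: (1+((z+(x*(x+3)))+(((8+y)+(z+z))*(8*(0*b)))))
Scanning for simplifiable subexpressions (pre-order)...
  at root: (1+((z+(x*(x+3)))+(((8+y)+(z+z))*(8*(0*b))))) (not simplifiable)
  at R: ((z+(x*(x+3)))+(((8+y)+(z+z))*(8*(0*b)))) (not simplifiable)
  at RL: (z+(x*(x+3))) (not simplifiable)
  at RLR: (x*(x+3)) (not simplifiable)
  at RLRR: (x+3) (not simplifiable)
  at RR: (((8+y)+(z+z))*(8*(0*b))) (not simplifiable)
  at RRL: ((8+y)+(z+z)) (not simplifiable)
  at RRLL: (8+y) (not simplifiable)
  at RRLR: (z+z) (not simplifiable)
  at RRR: (8*(0*b)) (not simplifiable)
  at RRRR: (0*b) (SIMPLIFIABLE)
Found simplifiable subexpr at path RRRR: (0*b)
One SIMPLIFY step would give: (1+((z+(x*(x+3)))+(((8+y)+(z+z))*(8*0))))
-> NOT in normal form.

Answer: no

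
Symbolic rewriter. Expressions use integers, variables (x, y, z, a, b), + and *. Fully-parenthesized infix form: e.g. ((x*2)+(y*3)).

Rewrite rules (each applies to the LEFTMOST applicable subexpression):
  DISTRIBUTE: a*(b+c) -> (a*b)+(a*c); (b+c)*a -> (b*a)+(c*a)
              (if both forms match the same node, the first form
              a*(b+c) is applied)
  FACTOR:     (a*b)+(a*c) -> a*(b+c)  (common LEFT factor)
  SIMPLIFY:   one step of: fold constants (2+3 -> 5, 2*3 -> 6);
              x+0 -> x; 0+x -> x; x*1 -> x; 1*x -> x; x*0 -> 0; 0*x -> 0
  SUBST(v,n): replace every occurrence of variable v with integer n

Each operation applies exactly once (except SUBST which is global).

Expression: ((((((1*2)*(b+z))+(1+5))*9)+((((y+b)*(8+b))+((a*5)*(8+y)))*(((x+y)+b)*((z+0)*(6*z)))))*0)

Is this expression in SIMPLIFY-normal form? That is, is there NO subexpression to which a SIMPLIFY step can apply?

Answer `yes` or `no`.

Expression: ((((((1*2)*(b+z))+(1+5))*9)+((((y+b)*(8+b))+((a*5)*(8+y)))*(((x+y)+b)*((z+0)*(6*z)))))*0)
Scanning for simplifiable subexpressions (pre-order)...
  at root: ((((((1*2)*(b+z))+(1+5))*9)+((((y+b)*(8+b))+((a*5)*(8+y)))*(((x+y)+b)*((z+0)*(6*z)))))*0) (SIMPLIFIABLE)
  at L: (((((1*2)*(b+z))+(1+5))*9)+((((y+b)*(8+b))+((a*5)*(8+y)))*(((x+y)+b)*((z+0)*(6*z))))) (not simplifiable)
  at LL: ((((1*2)*(b+z))+(1+5))*9) (not simplifiable)
  at LLL: (((1*2)*(b+z))+(1+5)) (not simplifiable)
  at LLLL: ((1*2)*(b+z)) (not simplifiable)
  at LLLLL: (1*2) (SIMPLIFIABLE)
  at LLLLR: (b+z) (not simplifiable)
  at LLLR: (1+5) (SIMPLIFIABLE)
  at LR: ((((y+b)*(8+b))+((a*5)*(8+y)))*(((x+y)+b)*((z+0)*(6*z)))) (not simplifiable)
  at LRL: (((y+b)*(8+b))+((a*5)*(8+y))) (not simplifiable)
  at LRLL: ((y+b)*(8+b)) (not simplifiable)
  at LRLLL: (y+b) (not simplifiable)
  at LRLLR: (8+b) (not simplifiable)
  at LRLR: ((a*5)*(8+y)) (not simplifiable)
  at LRLRL: (a*5) (not simplifiable)
  at LRLRR: (8+y) (not simplifiable)
  at LRR: (((x+y)+b)*((z+0)*(6*z))) (not simplifiable)
  at LRRL: ((x+y)+b) (not simplifiable)
  at LRRLL: (x+y) (not simplifiable)
  at LRRR: ((z+0)*(6*z)) (not simplifiable)
  at LRRRL: (z+0) (SIMPLIFIABLE)
  at LRRRR: (6*z) (not simplifiable)
Found simplifiable subexpr at path root: ((((((1*2)*(b+z))+(1+5))*9)+((((y+b)*(8+b))+((a*5)*(8+y)))*(((x+y)+b)*((z+0)*(6*z)))))*0)
One SIMPLIFY step would give: 0
-> NOT in normal form.

Answer: no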